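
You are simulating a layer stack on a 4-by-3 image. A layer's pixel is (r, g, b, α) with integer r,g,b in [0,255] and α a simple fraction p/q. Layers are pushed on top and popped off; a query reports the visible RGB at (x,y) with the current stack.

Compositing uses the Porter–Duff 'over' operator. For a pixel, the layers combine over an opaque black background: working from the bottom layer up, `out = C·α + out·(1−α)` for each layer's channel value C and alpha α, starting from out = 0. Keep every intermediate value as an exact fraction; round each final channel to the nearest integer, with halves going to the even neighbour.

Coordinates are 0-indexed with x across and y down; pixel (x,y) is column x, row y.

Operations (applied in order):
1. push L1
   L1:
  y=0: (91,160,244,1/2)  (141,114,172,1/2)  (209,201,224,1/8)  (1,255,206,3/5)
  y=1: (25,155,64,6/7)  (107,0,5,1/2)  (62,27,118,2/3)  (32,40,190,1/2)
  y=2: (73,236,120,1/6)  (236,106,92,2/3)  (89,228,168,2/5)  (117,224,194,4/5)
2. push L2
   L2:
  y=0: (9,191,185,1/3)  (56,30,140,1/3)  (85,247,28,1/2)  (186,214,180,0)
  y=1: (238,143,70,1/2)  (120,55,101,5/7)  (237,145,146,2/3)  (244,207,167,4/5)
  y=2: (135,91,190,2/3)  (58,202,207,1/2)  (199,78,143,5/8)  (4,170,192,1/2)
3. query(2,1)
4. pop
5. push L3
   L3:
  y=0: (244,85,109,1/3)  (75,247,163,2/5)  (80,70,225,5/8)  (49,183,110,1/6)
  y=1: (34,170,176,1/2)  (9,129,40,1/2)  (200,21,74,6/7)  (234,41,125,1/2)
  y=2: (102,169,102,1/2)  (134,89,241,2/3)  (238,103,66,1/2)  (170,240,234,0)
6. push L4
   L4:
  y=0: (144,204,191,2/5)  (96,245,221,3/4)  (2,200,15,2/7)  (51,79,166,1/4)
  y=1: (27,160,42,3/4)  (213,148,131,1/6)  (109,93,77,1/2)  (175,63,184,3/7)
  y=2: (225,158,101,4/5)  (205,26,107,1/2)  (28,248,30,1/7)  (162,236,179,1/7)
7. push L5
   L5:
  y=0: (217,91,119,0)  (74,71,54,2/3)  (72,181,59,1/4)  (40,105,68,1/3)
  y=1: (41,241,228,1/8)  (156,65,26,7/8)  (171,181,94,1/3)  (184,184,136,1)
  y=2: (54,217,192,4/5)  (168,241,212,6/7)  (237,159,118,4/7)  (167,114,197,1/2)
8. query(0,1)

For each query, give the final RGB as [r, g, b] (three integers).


(2,1) stack=L1,L2; from [0,0,0]:
after L1 α=2/3: [124/3, 18, 236/3]
after L2 α=2/3: [1546/9, 308/3, 1112/9]
rounded: [172, 103, 124]

at x=0,y=1 over L1,L3,L4,L5:
after L1 α=6/7: [150/7, 930/7, 384/7]
after L3 α=1/2: [194/7, 1060/7, 808/7]
after L4 α=3/4: [761/28, 1105/7, 845/14]
after L5 α=1/8: [925/32, 673/4, 1301/16]
rounded: [29, 168, 81]


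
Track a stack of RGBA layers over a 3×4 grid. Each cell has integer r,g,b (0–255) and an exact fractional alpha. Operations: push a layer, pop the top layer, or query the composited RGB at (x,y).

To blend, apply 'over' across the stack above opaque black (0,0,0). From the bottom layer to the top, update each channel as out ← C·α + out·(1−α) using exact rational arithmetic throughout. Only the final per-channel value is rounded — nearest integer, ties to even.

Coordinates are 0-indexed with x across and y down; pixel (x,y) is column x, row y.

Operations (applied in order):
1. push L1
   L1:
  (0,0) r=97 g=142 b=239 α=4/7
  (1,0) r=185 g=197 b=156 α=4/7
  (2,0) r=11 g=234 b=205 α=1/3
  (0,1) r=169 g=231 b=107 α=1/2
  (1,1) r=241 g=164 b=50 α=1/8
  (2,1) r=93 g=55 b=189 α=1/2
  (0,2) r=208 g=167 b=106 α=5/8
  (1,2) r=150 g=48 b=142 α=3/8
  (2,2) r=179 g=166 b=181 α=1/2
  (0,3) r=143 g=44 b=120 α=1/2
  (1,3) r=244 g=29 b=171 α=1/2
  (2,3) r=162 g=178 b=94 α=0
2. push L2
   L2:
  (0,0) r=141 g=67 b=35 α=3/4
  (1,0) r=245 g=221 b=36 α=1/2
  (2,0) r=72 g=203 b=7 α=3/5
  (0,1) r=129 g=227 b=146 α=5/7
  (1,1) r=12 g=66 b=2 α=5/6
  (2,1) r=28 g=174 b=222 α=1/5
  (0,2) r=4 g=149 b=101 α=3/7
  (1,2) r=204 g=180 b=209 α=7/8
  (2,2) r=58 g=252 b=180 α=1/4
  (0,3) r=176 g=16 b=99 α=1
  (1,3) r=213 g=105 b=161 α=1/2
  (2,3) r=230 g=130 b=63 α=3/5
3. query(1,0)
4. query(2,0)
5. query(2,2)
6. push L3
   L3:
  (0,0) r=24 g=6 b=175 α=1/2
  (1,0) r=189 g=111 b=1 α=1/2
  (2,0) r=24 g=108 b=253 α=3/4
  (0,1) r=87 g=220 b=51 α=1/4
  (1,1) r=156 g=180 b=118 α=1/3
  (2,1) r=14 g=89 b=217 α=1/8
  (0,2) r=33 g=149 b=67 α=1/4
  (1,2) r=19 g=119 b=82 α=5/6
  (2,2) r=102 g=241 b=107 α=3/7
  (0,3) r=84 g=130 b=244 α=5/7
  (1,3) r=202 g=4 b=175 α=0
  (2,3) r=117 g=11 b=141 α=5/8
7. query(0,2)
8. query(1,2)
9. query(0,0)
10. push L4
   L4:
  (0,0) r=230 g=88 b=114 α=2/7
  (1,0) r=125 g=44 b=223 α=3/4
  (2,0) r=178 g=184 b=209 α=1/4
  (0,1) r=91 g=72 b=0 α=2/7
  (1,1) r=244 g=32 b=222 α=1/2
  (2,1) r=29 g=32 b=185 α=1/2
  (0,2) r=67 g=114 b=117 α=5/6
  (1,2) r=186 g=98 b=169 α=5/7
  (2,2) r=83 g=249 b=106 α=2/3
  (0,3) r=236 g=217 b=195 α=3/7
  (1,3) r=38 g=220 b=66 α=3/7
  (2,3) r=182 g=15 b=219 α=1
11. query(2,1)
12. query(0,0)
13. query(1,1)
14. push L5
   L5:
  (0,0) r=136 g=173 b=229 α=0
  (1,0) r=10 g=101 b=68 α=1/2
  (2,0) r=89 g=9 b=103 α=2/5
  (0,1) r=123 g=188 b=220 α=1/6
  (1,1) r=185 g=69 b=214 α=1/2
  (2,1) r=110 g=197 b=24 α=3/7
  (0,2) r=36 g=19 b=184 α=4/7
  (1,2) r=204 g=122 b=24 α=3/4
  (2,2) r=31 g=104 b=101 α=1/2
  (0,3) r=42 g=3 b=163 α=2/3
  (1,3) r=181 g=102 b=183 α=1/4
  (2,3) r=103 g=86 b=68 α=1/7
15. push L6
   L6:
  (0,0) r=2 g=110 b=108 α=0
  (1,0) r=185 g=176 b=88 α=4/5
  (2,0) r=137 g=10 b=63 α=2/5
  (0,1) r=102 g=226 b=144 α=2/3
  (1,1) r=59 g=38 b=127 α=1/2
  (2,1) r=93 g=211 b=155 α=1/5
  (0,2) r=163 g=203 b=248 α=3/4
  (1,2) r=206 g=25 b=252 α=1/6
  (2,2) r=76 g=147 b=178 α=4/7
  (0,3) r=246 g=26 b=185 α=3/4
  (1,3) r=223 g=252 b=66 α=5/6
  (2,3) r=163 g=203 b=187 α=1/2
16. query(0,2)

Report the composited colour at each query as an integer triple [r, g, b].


at x=1,y=0 over L1,L2:
after L1 α=4/7: [740/7, 788/7, 624/7]
after L2 α=1/2: [2455/14, 2335/14, 438/7]
= [175, 167, 63]

at x=2,y=0 over L1,L2:
after L1 α=1/3: [11/3, 78, 205/3]
after L2 α=3/5: [134/3, 153, 473/15]
→ [45, 153, 32]

query (2,2) [L1,L2] — begin 0,0,0
+L1 (α=1/2) → [179/2, 83, 181/2]
+L2 (α=1/4) → [653/8, 501/4, 903/8]
rounded: [82, 125, 113]

query (0,2) [L1,L2,L3] — begin 0,0,0
+L1 (α=5/8) → [130, 835/8, 265/4]
+L2 (α=3/7) → [76, 247/2, 568/7]
+L3 (α=1/4) → [261/4, 1039/8, 2173/28]
= [65, 130, 78]

query (1,2) [L1,L2,L3] — begin 0,0,0
+L1 (α=3/8) → [225/4, 18, 213/4]
+L2 (α=7/8) → [5937/32, 639/4, 6065/32]
+L3 (α=5/6) → [8977/192, 3019/24, 6395/64]
= [47, 126, 100]

(0,0) stack=L1,L2,L3; from [0,0,0]:
+L1 (α=4/7) → [388/7, 568/7, 956/7]
+L2 (α=3/4) → [3349/28, 1975/28, 1691/28]
+L3 (α=1/2) → [4021/56, 2143/56, 6591/56]
→ [72, 38, 118]

at x=2,y=1 over L1,L2,L3,L4:
after L1 α=1/2: [93/2, 55/2, 189/2]
after L2 α=1/5: [214/5, 284/5, 120]
after L3 α=1/8: [196/5, 2433/40, 1057/8]
after L4 α=1/2: [341/10, 3713/80, 2537/16]
rounded: [34, 46, 159]

at x=0,y=0 over L1,L2,L3,L4:
+L1 (α=4/7) → [388/7, 568/7, 956/7]
+L2 (α=3/4) → [3349/28, 1975/28, 1691/28]
+L3 (α=1/2) → [4021/56, 2143/56, 6591/56]
+L4 (α=2/7) → [45865/392, 20571/392, 45723/392]
→ [117, 52, 117]

at x=1,y=1 over L1,L2,L3,L4:
L1 α=1/8: [241/8, 41/2, 25/4]
L2 α=5/6: [721/48, 701/12, 65/24]
L3 α=1/3: [4465/72, 1781/18, 1481/36]
L4 α=1/2: [22033/144, 2357/36, 9473/72]
→ [153, 65, 132]

query (0,2) [L1,L2,L3,L4,L5,L6] — begin 0,0,0
after L1 α=5/8: [130, 835/8, 265/4]
after L2 α=3/7: [76, 247/2, 568/7]
after L3 α=1/4: [261/4, 1039/8, 2173/28]
after L4 α=5/6: [1601/24, 5599/48, 18553/168]
after L5 α=4/7: [2753/56, 6815/112, 59769/392]
after L6 α=3/4: [30137/224, 75023/448, 351417/1568]
= [135, 167, 224]


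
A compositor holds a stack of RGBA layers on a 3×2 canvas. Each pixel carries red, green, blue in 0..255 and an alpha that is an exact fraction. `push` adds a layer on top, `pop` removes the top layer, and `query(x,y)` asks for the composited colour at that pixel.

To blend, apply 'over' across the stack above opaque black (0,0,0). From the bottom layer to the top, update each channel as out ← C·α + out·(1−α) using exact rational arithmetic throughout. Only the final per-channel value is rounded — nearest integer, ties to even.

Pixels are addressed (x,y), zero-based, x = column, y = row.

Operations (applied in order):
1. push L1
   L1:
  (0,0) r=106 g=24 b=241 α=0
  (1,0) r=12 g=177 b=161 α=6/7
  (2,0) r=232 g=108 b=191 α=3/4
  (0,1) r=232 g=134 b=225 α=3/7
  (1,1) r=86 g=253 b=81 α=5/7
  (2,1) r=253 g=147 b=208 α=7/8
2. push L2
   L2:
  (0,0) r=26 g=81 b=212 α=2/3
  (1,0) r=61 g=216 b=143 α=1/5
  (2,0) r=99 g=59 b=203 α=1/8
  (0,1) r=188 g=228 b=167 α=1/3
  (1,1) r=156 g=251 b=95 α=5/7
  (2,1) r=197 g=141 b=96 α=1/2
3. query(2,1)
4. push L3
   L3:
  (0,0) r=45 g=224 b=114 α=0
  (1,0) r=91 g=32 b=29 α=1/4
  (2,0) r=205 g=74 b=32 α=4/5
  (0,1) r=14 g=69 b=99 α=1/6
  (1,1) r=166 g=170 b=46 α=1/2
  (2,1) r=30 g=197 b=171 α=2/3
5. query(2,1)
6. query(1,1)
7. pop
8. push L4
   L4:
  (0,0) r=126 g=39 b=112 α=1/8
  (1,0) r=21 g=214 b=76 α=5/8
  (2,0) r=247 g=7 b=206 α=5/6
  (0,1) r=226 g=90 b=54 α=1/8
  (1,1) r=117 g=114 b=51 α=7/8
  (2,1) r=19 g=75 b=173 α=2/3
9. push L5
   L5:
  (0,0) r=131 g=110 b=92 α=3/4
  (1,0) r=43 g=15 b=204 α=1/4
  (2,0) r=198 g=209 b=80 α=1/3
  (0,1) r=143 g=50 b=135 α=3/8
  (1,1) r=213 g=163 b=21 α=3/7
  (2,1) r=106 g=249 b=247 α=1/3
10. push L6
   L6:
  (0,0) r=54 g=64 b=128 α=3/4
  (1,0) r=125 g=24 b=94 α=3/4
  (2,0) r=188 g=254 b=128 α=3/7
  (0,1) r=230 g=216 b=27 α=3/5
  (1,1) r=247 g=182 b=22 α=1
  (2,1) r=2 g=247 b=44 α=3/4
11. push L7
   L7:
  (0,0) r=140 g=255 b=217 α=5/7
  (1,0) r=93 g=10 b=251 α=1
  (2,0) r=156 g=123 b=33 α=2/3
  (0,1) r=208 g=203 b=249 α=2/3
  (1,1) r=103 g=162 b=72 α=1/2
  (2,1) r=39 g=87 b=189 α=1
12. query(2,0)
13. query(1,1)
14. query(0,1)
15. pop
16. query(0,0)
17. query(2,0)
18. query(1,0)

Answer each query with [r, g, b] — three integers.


(2,1) stack=L1,L2; from [0,0,0]:
+L1 (α=7/8) → [1771/8, 1029/8, 182]
+L2 (α=1/2) → [3347/16, 2157/16, 139]
rounded: [209, 135, 139]

query (2,1) [L1,L2,L3] — begin 0,0,0
+L1 (α=7/8) → [1771/8, 1029/8, 182]
+L2 (α=1/2) → [3347/16, 2157/16, 139]
+L3 (α=2/3) → [4307/48, 8461/48, 481/3]
rounded: [90, 176, 160]

query (1,1) [L1,L2,L3] — begin 0,0,0
+L1 (α=5/7) → [430/7, 1265/7, 405/7]
+L2 (α=5/7) → [6320/49, 11315/49, 4135/49]
+L3 (α=1/2) → [7227/49, 19645/98, 6389/98]
rounded: [147, 200, 65]

(2,0) stack=L1,L2,L4,L5,L6,L7; from [0,0,0]:
L1 α=3/4: [174, 81, 573/4]
L2 α=1/8: [1317/8, 313/4, 4823/32]
L4 α=5/6: [11197/48, 151/8, 37783/192]
L5 α=1/3: [15949/72, 329/4, 45463/288]
L6 α=3/7: [26101/126, 1091/7, 73111/504]
L7 α=2/3: [65413/378, 2813/21, 106375/1512]
= [173, 134, 70]

(1,1) stack=L1,L2,L4,L5,L6,L7; from [0,0,0]:
after L1 α=5/7: [430/7, 1265/7, 405/7]
after L2 α=5/7: [6320/49, 11315/49, 4135/49]
after L4 α=7/8: [46451/392, 50417/392, 5407/98]
after L5 α=3/7: [109073/686, 98339/686, 13901/343]
after L6 α=1: [247, 182, 22]
after L7 α=1/2: [175, 172, 47]
= [175, 172, 47]

at x=0,y=1 over L1,L2,L4,L5,L6,L7:
+L1 (α=3/7) → [696/7, 402/7, 675/7]
+L2 (α=1/3) → [2708/21, 800/7, 2519/21]
+L4 (α=1/8) → [1693/12, 445/4, 2681/24]
+L5 (α=3/8) → [13613/96, 2825/32, 23125/192]
+L6 (α=3/5) → [46733/240, 13193/80, 30901/480]
+L7 (α=2/3) → [146573/720, 45673/240, 269941/1440]
rounded: [204, 190, 187]

at x=0,y=0 over L1,L2,L4,L5,L6:
L1 α=0: [0, 0, 0]
L2 α=2/3: [52/3, 54, 424/3]
L4 α=1/8: [371/12, 417/8, 413/3]
L5 α=3/4: [5087/48, 3057/32, 1241/12]
L6 α=3/4: [12863/192, 9201/128, 5849/48]
→ [67, 72, 122]

query (2,0) [L1,L2,L4,L5,L6] — begin 0,0,0
+L1 (α=3/4) → [174, 81, 573/4]
+L2 (α=1/8) → [1317/8, 313/4, 4823/32]
+L4 (α=5/6) → [11197/48, 151/8, 37783/192]
+L5 (α=1/3) → [15949/72, 329/4, 45463/288]
+L6 (α=3/7) → [26101/126, 1091/7, 73111/504]
→ [207, 156, 145]

(1,0) stack=L1,L2,L4,L5,L6; from [0,0,0]:
+L1 (α=6/7) → [72/7, 1062/7, 138]
+L2 (α=1/5) → [143/7, 1152/7, 139]
+L4 (α=5/8) → [291/14, 5473/28, 797/8]
+L5 (α=1/4) → [1475/56, 16839/112, 4023/32]
+L6 (α=3/4) → [22475/224, 24903/448, 13047/128]
→ [100, 56, 102]


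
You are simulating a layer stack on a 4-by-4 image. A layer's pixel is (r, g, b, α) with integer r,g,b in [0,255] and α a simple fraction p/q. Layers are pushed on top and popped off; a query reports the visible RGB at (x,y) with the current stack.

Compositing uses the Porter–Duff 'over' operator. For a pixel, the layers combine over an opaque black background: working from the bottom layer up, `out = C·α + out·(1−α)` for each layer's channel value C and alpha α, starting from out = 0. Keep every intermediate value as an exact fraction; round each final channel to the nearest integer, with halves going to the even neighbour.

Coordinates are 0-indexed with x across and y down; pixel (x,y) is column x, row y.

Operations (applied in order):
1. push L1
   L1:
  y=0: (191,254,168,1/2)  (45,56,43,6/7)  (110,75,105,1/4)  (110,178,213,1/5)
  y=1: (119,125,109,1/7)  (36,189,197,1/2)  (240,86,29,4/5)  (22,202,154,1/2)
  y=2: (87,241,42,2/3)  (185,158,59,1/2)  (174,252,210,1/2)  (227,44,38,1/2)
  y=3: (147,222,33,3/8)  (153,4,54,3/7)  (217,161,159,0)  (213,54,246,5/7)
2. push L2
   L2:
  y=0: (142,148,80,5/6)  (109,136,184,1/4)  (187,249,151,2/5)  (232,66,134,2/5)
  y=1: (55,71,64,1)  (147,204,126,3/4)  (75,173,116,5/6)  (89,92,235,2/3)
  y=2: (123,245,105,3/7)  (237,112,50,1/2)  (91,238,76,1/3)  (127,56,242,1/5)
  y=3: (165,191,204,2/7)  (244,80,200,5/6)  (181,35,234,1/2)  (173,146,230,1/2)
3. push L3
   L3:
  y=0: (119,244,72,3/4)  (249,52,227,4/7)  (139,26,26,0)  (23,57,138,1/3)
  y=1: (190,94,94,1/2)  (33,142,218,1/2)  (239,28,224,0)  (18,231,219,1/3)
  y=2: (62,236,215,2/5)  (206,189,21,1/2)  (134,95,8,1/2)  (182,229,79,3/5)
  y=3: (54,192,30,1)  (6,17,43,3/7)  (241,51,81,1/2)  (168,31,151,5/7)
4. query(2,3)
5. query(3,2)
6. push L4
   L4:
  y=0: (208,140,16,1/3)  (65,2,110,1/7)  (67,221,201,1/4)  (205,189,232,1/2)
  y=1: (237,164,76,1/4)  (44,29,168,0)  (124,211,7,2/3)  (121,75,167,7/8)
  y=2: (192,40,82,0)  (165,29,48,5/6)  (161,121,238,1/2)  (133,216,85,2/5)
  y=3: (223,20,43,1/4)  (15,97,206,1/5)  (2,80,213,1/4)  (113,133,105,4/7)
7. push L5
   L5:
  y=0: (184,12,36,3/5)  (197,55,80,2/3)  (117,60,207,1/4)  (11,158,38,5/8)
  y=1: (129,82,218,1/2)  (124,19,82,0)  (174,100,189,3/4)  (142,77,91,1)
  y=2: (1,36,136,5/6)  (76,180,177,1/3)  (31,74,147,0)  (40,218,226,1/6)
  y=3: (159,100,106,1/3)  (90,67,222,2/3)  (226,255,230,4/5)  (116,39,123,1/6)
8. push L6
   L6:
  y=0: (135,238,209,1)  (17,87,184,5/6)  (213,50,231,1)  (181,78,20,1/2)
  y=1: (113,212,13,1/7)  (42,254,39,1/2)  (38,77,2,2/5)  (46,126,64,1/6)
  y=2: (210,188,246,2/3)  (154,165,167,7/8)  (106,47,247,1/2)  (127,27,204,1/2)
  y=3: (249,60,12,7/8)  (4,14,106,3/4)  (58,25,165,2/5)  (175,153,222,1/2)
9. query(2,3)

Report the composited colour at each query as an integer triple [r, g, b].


(2,3) stack=L1,L2,L3; from [0,0,0]:
after L1 α=0: [0, 0, 0]
after L2 α=1/2: [181/2, 35/2, 117]
after L3 α=1/2: [663/4, 137/4, 99]
= [166, 34, 99]

at x=3,y=2 over L1,L2,L3:
L1 α=1/2: [227/2, 22, 19]
L2 α=1/5: [581/5, 144/5, 318/5]
L3 α=3/5: [3892/25, 3723/25, 1821/25]
= [156, 149, 73]

(2,3) stack=L1,L2,L3,L4,L5,L6; from [0,0,0]:
+L1 (α=0) → [0, 0, 0]
+L2 (α=1/2) → [181/2, 35/2, 117]
+L3 (α=1/2) → [663/4, 137/4, 99]
+L4 (α=1/4) → [1997/16, 731/16, 255/2]
+L5 (α=4/5) → [16461/80, 17051/80, 419/2]
+L6 (α=2/5) → [58663/400, 55153/400, 1917/10]
= [147, 138, 192]


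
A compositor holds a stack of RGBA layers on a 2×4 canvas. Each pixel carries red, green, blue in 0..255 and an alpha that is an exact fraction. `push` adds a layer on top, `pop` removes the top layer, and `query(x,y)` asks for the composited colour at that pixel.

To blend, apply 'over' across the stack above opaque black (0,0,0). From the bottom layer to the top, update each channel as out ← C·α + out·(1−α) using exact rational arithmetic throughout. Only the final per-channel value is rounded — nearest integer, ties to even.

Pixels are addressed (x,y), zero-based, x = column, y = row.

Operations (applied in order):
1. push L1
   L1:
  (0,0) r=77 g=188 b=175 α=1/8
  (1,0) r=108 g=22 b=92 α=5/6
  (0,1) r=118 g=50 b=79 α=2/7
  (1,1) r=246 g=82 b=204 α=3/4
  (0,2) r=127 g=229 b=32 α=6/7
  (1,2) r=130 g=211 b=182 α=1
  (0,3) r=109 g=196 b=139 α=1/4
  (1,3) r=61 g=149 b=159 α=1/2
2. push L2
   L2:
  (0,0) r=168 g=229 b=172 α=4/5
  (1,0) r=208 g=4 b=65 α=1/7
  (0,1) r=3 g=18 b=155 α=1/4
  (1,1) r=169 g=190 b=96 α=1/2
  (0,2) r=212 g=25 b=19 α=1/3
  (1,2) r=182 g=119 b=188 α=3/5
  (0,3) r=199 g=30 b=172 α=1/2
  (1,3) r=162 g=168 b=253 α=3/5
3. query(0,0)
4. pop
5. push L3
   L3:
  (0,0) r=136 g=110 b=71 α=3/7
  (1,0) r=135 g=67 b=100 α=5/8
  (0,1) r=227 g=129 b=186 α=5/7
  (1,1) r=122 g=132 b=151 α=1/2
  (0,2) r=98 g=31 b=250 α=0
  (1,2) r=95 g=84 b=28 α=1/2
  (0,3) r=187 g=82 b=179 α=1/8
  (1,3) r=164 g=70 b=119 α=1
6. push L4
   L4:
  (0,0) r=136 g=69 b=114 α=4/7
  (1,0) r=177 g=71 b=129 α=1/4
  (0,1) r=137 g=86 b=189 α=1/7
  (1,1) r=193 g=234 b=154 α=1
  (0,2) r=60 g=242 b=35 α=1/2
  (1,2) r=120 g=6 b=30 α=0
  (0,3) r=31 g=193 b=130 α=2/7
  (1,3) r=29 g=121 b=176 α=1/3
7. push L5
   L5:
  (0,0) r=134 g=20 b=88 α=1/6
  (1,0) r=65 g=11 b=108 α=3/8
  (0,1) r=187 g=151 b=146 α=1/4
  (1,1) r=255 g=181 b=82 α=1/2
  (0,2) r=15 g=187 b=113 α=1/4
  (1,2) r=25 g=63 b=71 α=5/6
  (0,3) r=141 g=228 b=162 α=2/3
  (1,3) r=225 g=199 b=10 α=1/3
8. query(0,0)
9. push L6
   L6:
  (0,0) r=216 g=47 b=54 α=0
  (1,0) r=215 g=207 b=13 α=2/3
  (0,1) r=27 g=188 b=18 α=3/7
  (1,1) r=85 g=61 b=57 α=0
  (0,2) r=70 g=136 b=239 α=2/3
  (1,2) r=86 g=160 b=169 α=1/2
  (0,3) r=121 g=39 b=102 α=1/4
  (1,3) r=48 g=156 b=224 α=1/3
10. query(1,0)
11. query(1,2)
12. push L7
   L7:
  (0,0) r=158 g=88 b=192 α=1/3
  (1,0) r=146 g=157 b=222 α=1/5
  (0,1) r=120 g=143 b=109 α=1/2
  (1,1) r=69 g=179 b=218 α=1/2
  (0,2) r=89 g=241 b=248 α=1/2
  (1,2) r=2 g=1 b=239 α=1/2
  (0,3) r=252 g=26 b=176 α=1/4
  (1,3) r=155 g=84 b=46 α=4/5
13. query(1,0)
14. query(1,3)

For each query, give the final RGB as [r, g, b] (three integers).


at x=0,y=0 over L1,L2:
after L1 α=1/8: [77/8, 47/2, 175/8]
after L2 α=4/5: [5453/40, 1879/10, 5679/40]
= [136, 188, 142]

at x=0,y=0 over L1,L3,L4,L5:
after L1 α=1/8: [77/8, 47/2, 175/8]
after L3 α=3/7: [893/14, 424/7, 601/14]
after L4 α=4/7: [10295/98, 3204/49, 8187/98]
after L5 α=1/6: [64607/588, 8500/147, 49559/588]
rounded: [110, 58, 84]

at x=1,y=0 over L1,L3,L4,L5,L6:
L1 α=5/6: [90, 55/3, 230/3]
L3 α=5/8: [945/8, 195/4, 365/4]
L4 α=1/4: [4251/32, 869/16, 1611/16]
L5 α=3/8: [27495/256, 4873/128, 13239/128]
L6 α=2/3: [137575/768, 57865/384, 16567/384]
→ [179, 151, 43]

at x=1,y=2 over L1,L3,L4,L5,L6:
+L1 (α=1) → [130, 211, 182]
+L3 (α=1/2) → [225/2, 295/2, 105]
+L4 (α=0) → [225/2, 295/2, 105]
+L5 (α=5/6) → [475/12, 925/12, 230/3]
+L6 (α=1/2) → [1507/24, 2845/24, 737/6]
= [63, 119, 123]

(1,0) stack=L1,L3,L4,L5,L6,L7; from [0,0,0]:
after L1 α=5/6: [90, 55/3, 230/3]
after L3 α=5/8: [945/8, 195/4, 365/4]
after L4 α=1/4: [4251/32, 869/16, 1611/16]
after L5 α=3/8: [27495/256, 4873/128, 13239/128]
after L6 α=2/3: [137575/768, 57865/384, 16567/384]
after L7 α=1/5: [165607/960, 72937/480, 37879/480]
→ [173, 152, 79]

at x=1,y=3 over L1,L3,L4,L5,L6,L7:
L1 α=1/2: [61/2, 149/2, 159/2]
L3 α=1: [164, 70, 119]
L4 α=1/3: [119, 87, 138]
L5 α=1/3: [463/3, 373/3, 286/3]
L6 α=1/3: [1070/9, 1214/9, 1244/9]
L7 α=4/5: [1330/9, 4238/45, 580/9]
rounded: [148, 94, 64]


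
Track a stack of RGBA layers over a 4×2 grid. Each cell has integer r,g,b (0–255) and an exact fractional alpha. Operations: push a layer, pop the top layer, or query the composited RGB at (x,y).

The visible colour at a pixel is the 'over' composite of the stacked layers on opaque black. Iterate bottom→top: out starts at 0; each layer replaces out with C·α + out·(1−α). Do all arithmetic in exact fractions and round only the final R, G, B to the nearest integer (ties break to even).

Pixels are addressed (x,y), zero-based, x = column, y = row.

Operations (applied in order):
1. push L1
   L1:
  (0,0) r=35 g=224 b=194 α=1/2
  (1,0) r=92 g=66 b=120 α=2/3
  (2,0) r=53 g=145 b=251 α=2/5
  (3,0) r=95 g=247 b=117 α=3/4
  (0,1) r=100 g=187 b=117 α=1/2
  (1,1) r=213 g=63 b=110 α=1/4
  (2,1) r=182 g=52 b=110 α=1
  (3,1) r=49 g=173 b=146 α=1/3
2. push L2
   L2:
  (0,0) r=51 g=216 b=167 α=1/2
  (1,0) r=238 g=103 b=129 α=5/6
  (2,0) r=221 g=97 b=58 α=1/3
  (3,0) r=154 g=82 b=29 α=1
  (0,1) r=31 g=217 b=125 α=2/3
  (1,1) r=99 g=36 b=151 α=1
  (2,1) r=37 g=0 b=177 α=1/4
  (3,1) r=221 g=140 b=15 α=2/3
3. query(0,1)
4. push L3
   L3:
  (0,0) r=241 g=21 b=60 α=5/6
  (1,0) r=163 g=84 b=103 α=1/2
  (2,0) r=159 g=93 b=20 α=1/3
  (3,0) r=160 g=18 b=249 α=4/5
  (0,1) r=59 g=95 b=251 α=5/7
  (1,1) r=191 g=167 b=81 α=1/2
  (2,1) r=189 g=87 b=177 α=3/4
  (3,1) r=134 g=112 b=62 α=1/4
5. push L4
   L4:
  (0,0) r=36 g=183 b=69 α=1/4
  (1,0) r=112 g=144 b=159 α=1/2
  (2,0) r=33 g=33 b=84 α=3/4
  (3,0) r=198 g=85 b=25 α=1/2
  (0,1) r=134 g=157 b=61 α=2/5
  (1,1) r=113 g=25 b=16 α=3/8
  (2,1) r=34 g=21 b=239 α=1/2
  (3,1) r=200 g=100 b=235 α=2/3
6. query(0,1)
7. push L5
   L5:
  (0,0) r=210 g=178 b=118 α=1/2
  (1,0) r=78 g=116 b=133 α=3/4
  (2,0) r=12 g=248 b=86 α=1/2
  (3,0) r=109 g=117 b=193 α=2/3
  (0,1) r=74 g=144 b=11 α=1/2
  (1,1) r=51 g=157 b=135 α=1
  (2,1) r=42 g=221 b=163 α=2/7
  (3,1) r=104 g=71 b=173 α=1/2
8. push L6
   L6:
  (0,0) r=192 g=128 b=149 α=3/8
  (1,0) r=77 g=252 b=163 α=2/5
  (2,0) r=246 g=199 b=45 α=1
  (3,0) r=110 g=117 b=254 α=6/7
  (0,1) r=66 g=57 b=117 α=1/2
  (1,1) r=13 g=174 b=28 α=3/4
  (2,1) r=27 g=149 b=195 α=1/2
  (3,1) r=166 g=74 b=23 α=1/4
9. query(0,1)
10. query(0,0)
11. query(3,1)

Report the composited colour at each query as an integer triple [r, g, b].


at x=0,y=1 over L1,L2:
+L1 (α=1/2) → [50, 187/2, 117/2]
+L2 (α=2/3) → [112/3, 1055/6, 617/6]
→ [37, 176, 103]

(0,1) stack=L1,L2,L3,L4; from [0,0,0]:
after L1 α=1/2: [50, 187/2, 117/2]
after L2 α=2/3: [112/3, 1055/6, 617/6]
after L3 α=5/7: [1109/21, 2480/21, 626/3]
after L4 α=2/5: [597/7, 4678/35, 748/5]
= [85, 134, 150]

query (0,1) [L1,L2,L3,L4,L5,L6] — begin 0,0,0
+L1 (α=1/2) → [50, 187/2, 117/2]
+L2 (α=2/3) → [112/3, 1055/6, 617/6]
+L3 (α=5/7) → [1109/21, 2480/21, 626/3]
+L4 (α=2/5) → [597/7, 4678/35, 748/5]
+L5 (α=1/2) → [1115/14, 4859/35, 803/10]
+L6 (α=1/2) → [2039/28, 3427/35, 1973/20]
rounded: [73, 98, 99]

at x=0,y=0 over L1,L2,L3,L4,L5,L6:
L1 α=1/2: [35/2, 112, 97]
L2 α=1/2: [137/4, 164, 132]
L3 α=5/6: [4957/24, 269/6, 72]
L4 α=1/4: [5245/32, 635/8, 285/4]
L5 α=1/2: [11965/64, 2059/16, 757/8]
L6 α=3/8: [96689/512, 16439/128, 7361/64]
= [189, 128, 115]

query (3,1) [L1,L2,L3,L4,L5,L6] — begin 0,0,0
+L1 (α=1/3) → [49/3, 173/3, 146/3]
+L2 (α=2/3) → [1375/9, 1013/9, 236/9]
+L3 (α=1/4) → [1777/12, 1349/12, 211/6]
+L4 (α=2/3) → [6577/36, 3749/36, 3031/18]
+L5 (α=1/2) → [10321/72, 6305/72, 6145/36]
+L6 (α=1/4) → [14305/96, 8081/96, 6421/48]
→ [149, 84, 134]


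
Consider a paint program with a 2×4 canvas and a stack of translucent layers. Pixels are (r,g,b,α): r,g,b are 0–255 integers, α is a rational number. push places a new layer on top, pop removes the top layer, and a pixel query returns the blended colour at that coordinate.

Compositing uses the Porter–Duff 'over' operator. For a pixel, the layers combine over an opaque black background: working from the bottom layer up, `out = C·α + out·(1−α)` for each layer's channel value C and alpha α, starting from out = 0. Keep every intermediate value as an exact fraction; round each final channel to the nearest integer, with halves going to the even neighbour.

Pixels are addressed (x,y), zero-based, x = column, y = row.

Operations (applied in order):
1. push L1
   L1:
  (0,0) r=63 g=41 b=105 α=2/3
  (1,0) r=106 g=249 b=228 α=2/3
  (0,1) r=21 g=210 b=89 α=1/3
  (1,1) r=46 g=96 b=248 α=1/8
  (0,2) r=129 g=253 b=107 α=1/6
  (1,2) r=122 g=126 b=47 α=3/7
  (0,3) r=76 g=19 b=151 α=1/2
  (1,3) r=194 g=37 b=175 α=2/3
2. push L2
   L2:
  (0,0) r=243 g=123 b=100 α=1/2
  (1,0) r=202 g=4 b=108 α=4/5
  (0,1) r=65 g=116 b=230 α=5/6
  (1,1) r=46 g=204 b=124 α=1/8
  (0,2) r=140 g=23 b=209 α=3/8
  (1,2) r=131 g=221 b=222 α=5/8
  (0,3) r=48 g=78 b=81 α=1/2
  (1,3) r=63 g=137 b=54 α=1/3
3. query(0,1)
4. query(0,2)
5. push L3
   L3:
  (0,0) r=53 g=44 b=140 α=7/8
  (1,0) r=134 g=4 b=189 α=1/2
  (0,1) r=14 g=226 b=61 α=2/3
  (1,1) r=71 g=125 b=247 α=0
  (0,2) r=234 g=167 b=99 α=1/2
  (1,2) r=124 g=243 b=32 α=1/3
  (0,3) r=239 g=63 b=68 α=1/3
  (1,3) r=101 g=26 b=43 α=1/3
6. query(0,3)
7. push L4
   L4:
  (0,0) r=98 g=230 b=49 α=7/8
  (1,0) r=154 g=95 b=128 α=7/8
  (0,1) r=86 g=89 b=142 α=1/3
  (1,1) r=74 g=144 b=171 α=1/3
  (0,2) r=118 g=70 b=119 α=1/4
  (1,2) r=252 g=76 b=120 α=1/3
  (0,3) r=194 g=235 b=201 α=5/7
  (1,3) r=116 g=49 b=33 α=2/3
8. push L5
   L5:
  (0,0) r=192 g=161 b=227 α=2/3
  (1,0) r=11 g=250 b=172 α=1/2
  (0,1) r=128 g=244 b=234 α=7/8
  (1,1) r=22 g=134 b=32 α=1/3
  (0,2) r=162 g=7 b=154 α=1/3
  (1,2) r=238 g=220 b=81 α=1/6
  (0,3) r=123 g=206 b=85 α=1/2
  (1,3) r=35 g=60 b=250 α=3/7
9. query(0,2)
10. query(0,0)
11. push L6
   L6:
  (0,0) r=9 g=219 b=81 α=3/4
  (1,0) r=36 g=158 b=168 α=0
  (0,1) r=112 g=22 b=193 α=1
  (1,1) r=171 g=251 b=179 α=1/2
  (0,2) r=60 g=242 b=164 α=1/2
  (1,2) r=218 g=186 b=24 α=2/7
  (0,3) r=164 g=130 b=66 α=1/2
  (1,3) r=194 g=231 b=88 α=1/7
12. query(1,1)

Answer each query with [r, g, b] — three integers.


query (0,1) [L1,L2] — begin 0,0,0
after L1 α=1/3: [7, 70, 89/3]
after L2 α=5/6: [166/3, 325/3, 3539/18]
= [55, 108, 197]

at x=0,y=2 over L1,L2:
+L1 (α=1/6) → [43/2, 253/6, 107/6]
+L2 (α=3/8) → [1055/16, 1679/48, 4297/48]
rounded: [66, 35, 90]

at x=0,y=3 over L1,L2,L3:
+L1 (α=1/2) → [38, 19/2, 151/2]
+L2 (α=1/2) → [43, 175/4, 313/4]
+L3 (α=1/3) → [325/3, 301/6, 449/6]
rounded: [108, 50, 75]

query (0,2) [L1,L2,L3,L4,L5] — begin 0,0,0
after L1 α=1/6: [43/2, 253/6, 107/6]
after L2 α=3/8: [1055/16, 1679/48, 4297/48]
after L3 α=1/2: [4799/32, 9695/96, 9049/96]
after L4 α=1/4: [18173/128, 11935/128, 12857/128]
after L5 α=1/3: [28541/192, 12383/192, 7571/64]
→ [149, 64, 118]

(0,0) stack=L1,L2,L3,L4,L5; from [0,0,0]:
+L1 (α=2/3) → [42, 82/3, 70]
+L2 (α=1/2) → [285/2, 451/6, 85]
+L3 (α=7/8) → [1027/16, 2299/48, 1065/8]
+L4 (α=7/8) → [12003/128, 79579/384, 3809/64]
+L5 (α=2/3) → [20385/128, 203227/1152, 10955/64]
→ [159, 176, 171]

at x=1,y=1 over L1,L2,L3,L4,L5,L6:
L1 α=1/8: [23/4, 12, 31]
L2 α=1/8: [345/32, 36, 341/8]
L3 α=0: [345/32, 36, 341/8]
L4 α=1/3: [1529/48, 72, 1025/12]
L5 α=1/3: [2057/72, 278/3, 1217/18]
L6 α=1/2: [14369/144, 1031/6, 4439/36]
= [100, 172, 123]


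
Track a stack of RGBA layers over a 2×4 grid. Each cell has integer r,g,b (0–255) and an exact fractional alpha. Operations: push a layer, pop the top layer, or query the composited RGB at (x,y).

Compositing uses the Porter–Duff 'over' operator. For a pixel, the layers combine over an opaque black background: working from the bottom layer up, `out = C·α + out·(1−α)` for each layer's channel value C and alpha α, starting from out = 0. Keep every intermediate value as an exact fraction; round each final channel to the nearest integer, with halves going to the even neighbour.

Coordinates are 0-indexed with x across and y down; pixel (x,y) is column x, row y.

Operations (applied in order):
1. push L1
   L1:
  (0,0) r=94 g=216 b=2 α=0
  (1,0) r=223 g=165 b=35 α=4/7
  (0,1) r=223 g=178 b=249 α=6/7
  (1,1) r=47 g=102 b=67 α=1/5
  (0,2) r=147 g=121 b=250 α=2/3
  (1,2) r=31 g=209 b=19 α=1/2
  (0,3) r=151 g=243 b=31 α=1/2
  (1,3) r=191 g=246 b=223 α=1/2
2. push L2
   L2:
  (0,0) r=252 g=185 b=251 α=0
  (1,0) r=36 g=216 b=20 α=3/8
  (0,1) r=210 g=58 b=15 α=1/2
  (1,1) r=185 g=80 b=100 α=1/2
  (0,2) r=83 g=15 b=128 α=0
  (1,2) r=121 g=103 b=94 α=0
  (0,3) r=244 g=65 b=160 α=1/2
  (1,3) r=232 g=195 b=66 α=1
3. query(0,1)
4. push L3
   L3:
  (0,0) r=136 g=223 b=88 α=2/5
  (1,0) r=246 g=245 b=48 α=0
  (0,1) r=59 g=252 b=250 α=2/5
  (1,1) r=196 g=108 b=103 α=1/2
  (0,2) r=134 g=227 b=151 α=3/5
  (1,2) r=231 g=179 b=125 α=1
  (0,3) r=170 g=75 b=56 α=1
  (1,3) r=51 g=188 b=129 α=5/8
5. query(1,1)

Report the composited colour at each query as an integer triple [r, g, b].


query (0,1) [L1,L2] — begin 0,0,0
after L1 α=6/7: [1338/7, 1068/7, 1494/7]
after L2 α=1/2: [1404/7, 737/7, 1599/14]
→ [201, 105, 114]

(1,1) stack=L1,L2,L3; from [0,0,0]:
after L1 α=1/5: [47/5, 102/5, 67/5]
after L2 α=1/2: [486/5, 251/5, 567/10]
after L3 α=1/2: [733/5, 791/10, 1597/20]
rounded: [147, 79, 80]


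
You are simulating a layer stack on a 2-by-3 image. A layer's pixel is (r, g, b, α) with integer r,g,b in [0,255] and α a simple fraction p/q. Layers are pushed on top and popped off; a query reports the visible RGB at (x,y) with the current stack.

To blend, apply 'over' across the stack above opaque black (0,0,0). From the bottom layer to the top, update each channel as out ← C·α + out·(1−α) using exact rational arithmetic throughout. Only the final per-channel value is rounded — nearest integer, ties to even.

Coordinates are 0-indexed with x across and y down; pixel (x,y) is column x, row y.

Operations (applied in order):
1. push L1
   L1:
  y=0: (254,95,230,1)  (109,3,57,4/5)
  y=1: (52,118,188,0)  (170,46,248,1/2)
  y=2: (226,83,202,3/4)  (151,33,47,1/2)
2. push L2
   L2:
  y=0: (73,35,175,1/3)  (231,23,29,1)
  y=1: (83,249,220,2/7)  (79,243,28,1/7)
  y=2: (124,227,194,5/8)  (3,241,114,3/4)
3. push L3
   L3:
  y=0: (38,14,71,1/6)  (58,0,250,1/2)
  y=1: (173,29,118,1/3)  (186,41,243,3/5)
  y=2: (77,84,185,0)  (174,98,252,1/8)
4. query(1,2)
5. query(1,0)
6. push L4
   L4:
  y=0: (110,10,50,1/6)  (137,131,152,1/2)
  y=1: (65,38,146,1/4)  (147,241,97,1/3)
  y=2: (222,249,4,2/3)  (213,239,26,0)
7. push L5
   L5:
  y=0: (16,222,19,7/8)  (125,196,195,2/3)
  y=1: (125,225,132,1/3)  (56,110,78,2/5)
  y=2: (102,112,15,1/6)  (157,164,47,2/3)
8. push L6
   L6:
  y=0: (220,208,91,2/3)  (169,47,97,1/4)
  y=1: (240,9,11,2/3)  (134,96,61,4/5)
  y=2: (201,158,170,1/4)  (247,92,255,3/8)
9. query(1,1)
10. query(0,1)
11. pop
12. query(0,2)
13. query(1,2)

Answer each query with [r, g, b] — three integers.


(1,2) stack=L1,L2,L3; from [0,0,0]:
+L1 (α=1/2) → [151/2, 33/2, 47/2]
+L2 (α=3/4) → [169/8, 1479/8, 731/8]
+L3 (α=1/8) → [2575/64, 11137/64, 7133/64]
= [40, 174, 111]

at x=1,y=0 over L1,L2,L3:
after L1 α=4/5: [436/5, 12/5, 228/5]
after L2 α=1: [231, 23, 29]
after L3 α=1/2: [289/2, 23/2, 279/2]
= [144, 12, 140]

query (1,1) [L1,L2,L3,L4,L5,L6] — begin 0,0,0
after L1 α=1/2: [85, 23, 124]
after L2 α=1/7: [589/7, 381/7, 772/7]
after L3 α=3/5: [5084/35, 1623/35, 6647/35]
after L4 α=1/3: [15313/105, 11681/105, 5563/35]
after L5 α=2/5: [19233/175, 19381/175, 22149/175]
after L6 α=4/5: [113033/875, 86581/875, 64849/875]
= [129, 99, 74]

(0,1) stack=L1,L2,L3,L4,L5,L6; from [0,0,0]:
after L1 α=0: [0, 0, 0]
after L2 α=2/7: [166/7, 498/7, 440/7]
after L3 α=1/3: [1543/21, 1199/21, 1706/21]
after L4 α=1/4: [999/14, 1465/28, 682/7]
after L5 α=1/3: [1874/21, 4615/42, 2288/21]
after L6 α=2/3: [11954/63, 5371/126, 2750/63]
→ [190, 43, 44]

(0,2) stack=L1,L2,L3,L4,L5; from [0,0,0]:
after L1 α=3/4: [339/2, 249/4, 303/2]
after L2 α=5/8: [2257/16, 5287/32, 2849/16]
after L3 α=0: [2257/16, 5287/32, 2849/16]
after L4 α=2/3: [9361/48, 21223/96, 2977/48]
after L5 α=1/6: [51701/288, 116867/576, 15605/288]
= [180, 203, 54]

(1,2) stack=L1,L2,L3,L4,L5; from [0,0,0]:
L1 α=1/2: [151/2, 33/2, 47/2]
L2 α=3/4: [169/8, 1479/8, 731/8]
L3 α=1/8: [2575/64, 11137/64, 7133/64]
L4 α=0: [2575/64, 11137/64, 7133/64]
L5 α=2/3: [7557/64, 32129/192, 4383/64]
= [118, 167, 68]


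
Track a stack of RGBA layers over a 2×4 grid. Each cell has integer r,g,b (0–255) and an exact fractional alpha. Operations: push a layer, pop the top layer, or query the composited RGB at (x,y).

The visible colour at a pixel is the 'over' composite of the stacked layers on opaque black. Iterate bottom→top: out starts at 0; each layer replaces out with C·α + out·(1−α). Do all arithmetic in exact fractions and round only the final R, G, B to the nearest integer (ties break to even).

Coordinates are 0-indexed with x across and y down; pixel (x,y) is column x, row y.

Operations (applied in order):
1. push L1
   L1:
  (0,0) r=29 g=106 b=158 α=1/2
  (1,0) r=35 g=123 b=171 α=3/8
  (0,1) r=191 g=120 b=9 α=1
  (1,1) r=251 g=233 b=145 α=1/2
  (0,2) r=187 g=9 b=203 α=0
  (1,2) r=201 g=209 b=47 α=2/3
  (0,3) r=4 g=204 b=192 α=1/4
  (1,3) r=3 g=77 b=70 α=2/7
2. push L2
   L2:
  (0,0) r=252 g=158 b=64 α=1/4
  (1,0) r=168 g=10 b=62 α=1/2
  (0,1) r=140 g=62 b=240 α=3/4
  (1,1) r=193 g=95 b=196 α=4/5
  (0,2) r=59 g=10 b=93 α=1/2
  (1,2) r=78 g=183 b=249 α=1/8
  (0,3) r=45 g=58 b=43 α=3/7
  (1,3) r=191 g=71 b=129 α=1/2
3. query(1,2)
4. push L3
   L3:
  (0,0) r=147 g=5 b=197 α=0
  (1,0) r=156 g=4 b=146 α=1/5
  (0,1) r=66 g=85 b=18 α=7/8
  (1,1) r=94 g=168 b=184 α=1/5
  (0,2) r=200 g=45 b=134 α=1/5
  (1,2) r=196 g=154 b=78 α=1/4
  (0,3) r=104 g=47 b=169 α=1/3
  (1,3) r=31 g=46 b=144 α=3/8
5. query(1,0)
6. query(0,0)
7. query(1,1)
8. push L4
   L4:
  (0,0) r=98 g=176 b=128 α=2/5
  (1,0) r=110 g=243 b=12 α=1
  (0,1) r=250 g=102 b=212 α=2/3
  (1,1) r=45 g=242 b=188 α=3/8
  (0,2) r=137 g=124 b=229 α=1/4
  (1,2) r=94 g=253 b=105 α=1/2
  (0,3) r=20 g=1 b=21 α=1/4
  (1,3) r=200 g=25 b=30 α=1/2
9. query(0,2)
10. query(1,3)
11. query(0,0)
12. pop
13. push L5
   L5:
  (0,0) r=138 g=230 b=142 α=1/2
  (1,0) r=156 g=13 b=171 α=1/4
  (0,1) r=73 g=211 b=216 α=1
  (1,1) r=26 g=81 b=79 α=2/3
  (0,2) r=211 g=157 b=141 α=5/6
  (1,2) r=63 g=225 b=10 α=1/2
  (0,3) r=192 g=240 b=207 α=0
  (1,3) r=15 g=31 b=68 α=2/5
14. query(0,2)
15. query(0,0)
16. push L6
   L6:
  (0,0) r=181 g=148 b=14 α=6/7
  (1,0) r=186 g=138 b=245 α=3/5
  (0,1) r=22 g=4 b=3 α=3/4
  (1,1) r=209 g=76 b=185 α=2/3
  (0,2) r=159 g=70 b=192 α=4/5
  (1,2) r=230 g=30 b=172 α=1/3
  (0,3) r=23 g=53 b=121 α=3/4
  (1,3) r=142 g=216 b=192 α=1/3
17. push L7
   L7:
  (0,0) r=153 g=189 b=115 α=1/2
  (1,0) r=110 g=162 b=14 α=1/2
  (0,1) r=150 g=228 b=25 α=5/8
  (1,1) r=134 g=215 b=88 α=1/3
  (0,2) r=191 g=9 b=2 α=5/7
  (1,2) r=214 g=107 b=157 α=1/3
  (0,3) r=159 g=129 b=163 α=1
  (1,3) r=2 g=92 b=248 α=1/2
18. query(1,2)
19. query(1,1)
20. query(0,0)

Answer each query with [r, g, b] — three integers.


(1,2) stack=L1,L2; from [0,0,0]:
after L1 α=2/3: [134, 418/3, 94/3]
after L2 α=1/8: [127, 3475/24, 1405/24]
→ [127, 145, 59]

(1,0) stack=L1,L2,L3; from [0,0,0]:
+L1 (α=3/8) → [105/8, 369/8, 513/8]
+L2 (α=1/2) → [1449/16, 449/16, 1009/16]
+L3 (α=1/5) → [2073/20, 93/4, 1593/20]
→ [104, 23, 80]

(0,0) stack=L1,L2,L3; from [0,0,0]:
L1 α=1/2: [29/2, 53, 79]
L2 α=1/4: [591/8, 317/4, 301/4]
L3 α=0: [591/8, 317/4, 301/4]
rounded: [74, 79, 75]

(1,1) stack=L1,L2,L3; from [0,0,0]:
+L1 (α=1/2) → [251/2, 233/2, 145/2]
+L2 (α=4/5) → [359/2, 993/10, 1713/10]
+L3 (α=1/5) → [812/5, 2826/25, 4346/25]
= [162, 113, 174]

at x=0,y=2 over L1,L2,L3,L4:
L1 α=0: [0, 0, 0]
L2 α=1/2: [59/2, 5, 93/2]
L3 α=1/5: [318/5, 13, 64]
L4 α=1/4: [1639/20, 163/4, 421/4]
→ [82, 41, 105]

query (1,3) [L1,L2,L3,L4] — begin 0,0,0
+L1 (α=2/7) → [6/7, 22, 20]
+L2 (α=1/2) → [1343/14, 93/2, 149/2]
+L3 (α=3/8) → [8017/112, 741/16, 1609/16]
+L4 (α=1/2) → [30417/224, 1141/32, 2089/32]
rounded: [136, 36, 65]

at x=0,y=0 over L1,L2,L3,L4:
L1 α=1/2: [29/2, 53, 79]
L2 α=1/4: [591/8, 317/4, 301/4]
L3 α=0: [591/8, 317/4, 301/4]
L4 α=2/5: [3341/40, 2359/20, 1927/20]
rounded: [84, 118, 96]

query (0,2) [L1,L2,L3,L5] — begin 0,0,0
after L1 α=0: [0, 0, 0]
after L2 α=1/2: [59/2, 5, 93/2]
after L3 α=1/5: [318/5, 13, 64]
after L5 α=5/6: [5593/30, 133, 769/6]
rounded: [186, 133, 128]

query (0,0) [L1,L2,L3,L5] — begin 0,0,0
+L1 (α=1/2) → [29/2, 53, 79]
+L2 (α=1/4) → [591/8, 317/4, 301/4]
+L3 (α=0) → [591/8, 317/4, 301/4]
+L5 (α=1/2) → [1695/16, 1237/8, 869/8]
rounded: [106, 155, 109]

query (1,2) [L1,L2,L3,L5,L6,L7] — begin 0,0,0
after L1 α=2/3: [134, 418/3, 94/3]
after L2 α=1/8: [127, 3475/24, 1405/24]
after L3 α=1/4: [577/4, 4707/32, 2029/32]
after L5 α=1/2: [829/8, 11907/64, 2349/64]
after L6 α=1/3: [583/4, 4289/32, 7853/96]
after L7 α=1/3: [337/2, 6001/48, 15389/144]
= [168, 125, 107]

query (1,1) [L1,L2,L3,L5,L6,L7] — begin 0,0,0
+L1 (α=1/2) → [251/2, 233/2, 145/2]
+L2 (α=4/5) → [359/2, 993/10, 1713/10]
+L3 (α=1/5) → [812/5, 2826/25, 4346/25]
+L5 (α=2/3) → [1072/15, 2292/25, 8296/75]
+L6 (α=2/3) → [7342/45, 6092/75, 36046/225]
+L7 (α=1/3) → [20714/135, 28309/225, 91892/675]
rounded: [153, 126, 136]

(0,0) stack=L1,L2,L3,L5,L6,L7; from [0,0,0]:
L1 α=1/2: [29/2, 53, 79]
L2 α=1/4: [591/8, 317/4, 301/4]
L3 α=0: [591/8, 317/4, 301/4]
L5 α=1/2: [1695/16, 1237/8, 869/8]
L6 α=6/7: [19071/112, 8341/56, 1541/56]
L7 α=1/2: [36207/224, 18925/112, 7981/112]
→ [162, 169, 71]


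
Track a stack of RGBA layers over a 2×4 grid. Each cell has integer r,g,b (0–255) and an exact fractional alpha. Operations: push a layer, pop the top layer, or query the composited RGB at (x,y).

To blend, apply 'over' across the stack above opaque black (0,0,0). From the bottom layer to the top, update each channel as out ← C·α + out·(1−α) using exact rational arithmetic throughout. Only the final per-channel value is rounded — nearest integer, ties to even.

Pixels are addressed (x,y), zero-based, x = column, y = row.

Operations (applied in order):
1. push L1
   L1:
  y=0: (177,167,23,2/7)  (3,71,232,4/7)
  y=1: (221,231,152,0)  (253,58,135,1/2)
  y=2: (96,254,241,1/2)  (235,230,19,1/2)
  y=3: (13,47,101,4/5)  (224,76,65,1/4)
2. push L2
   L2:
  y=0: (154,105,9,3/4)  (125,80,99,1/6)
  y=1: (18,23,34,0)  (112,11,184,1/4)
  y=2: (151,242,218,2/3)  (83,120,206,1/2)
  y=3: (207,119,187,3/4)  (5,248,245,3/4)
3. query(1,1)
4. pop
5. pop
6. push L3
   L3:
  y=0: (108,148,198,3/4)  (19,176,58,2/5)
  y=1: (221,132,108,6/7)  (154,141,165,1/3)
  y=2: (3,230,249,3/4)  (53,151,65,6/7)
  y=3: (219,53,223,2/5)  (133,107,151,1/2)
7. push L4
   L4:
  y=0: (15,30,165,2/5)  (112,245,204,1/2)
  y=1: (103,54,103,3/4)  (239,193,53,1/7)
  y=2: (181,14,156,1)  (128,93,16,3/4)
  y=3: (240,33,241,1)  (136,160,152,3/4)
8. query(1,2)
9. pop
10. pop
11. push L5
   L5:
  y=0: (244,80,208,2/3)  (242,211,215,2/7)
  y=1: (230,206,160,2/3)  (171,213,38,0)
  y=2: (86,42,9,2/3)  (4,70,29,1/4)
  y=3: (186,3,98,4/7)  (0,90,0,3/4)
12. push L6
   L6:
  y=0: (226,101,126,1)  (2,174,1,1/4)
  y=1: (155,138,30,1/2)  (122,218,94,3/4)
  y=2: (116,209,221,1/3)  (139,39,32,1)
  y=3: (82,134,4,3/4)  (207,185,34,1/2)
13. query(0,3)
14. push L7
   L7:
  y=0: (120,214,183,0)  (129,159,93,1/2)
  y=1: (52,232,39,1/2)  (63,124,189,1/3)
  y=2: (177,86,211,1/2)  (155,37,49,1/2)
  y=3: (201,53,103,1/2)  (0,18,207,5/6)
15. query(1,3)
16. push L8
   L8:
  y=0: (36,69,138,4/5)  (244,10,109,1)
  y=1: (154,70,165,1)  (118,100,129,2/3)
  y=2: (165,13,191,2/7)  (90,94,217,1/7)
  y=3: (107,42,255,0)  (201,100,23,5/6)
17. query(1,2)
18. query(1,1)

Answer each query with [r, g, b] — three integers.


query (1,1) [L1,L2] — begin 0,0,0
after L1 α=1/2: [253/2, 29, 135/2]
after L2 α=1/4: [983/8, 49/2, 773/8]
rounded: [123, 24, 97]

query (1,2) [L3,L4] — begin 0,0,0
+L3 (α=6/7) → [318/7, 906/7, 390/7]
+L4 (α=3/4) → [1503/14, 2859/28, 363/14]
rounded: [107, 102, 26]

query (0,3) [L5,L6] — begin 0,0,0
+L5 (α=4/7) → [744/7, 12/7, 56]
+L6 (α=3/4) → [1233/14, 1413/14, 17]
= [88, 101, 17]

at x=1,y=3 over L5,L6,L7:
after L5 α=3/4: [0, 135/2, 0]
after L6 α=1/2: [207/2, 505/4, 17]
after L7 α=5/6: [69/4, 865/24, 526/3]
= [17, 36, 175]

(1,2) stack=L5,L6,L7,L8; from [0,0,0]:
after L5 α=1/4: [1, 35/2, 29/4]
after L6 α=1: [139, 39, 32]
after L7 α=1/2: [147, 38, 81/2]
after L8 α=1/7: [972/7, 46, 460/7]
= [139, 46, 66]

(1,1) stack=L5,L6,L7,L8; from [0,0,0]:
+L5 (α=0) → [0, 0, 0]
+L6 (α=3/4) → [183/2, 327/2, 141/2]
+L7 (α=1/3) → [82, 451/3, 110]
+L8 (α=2/3) → [106, 1051/9, 368/3]
= [106, 117, 123]


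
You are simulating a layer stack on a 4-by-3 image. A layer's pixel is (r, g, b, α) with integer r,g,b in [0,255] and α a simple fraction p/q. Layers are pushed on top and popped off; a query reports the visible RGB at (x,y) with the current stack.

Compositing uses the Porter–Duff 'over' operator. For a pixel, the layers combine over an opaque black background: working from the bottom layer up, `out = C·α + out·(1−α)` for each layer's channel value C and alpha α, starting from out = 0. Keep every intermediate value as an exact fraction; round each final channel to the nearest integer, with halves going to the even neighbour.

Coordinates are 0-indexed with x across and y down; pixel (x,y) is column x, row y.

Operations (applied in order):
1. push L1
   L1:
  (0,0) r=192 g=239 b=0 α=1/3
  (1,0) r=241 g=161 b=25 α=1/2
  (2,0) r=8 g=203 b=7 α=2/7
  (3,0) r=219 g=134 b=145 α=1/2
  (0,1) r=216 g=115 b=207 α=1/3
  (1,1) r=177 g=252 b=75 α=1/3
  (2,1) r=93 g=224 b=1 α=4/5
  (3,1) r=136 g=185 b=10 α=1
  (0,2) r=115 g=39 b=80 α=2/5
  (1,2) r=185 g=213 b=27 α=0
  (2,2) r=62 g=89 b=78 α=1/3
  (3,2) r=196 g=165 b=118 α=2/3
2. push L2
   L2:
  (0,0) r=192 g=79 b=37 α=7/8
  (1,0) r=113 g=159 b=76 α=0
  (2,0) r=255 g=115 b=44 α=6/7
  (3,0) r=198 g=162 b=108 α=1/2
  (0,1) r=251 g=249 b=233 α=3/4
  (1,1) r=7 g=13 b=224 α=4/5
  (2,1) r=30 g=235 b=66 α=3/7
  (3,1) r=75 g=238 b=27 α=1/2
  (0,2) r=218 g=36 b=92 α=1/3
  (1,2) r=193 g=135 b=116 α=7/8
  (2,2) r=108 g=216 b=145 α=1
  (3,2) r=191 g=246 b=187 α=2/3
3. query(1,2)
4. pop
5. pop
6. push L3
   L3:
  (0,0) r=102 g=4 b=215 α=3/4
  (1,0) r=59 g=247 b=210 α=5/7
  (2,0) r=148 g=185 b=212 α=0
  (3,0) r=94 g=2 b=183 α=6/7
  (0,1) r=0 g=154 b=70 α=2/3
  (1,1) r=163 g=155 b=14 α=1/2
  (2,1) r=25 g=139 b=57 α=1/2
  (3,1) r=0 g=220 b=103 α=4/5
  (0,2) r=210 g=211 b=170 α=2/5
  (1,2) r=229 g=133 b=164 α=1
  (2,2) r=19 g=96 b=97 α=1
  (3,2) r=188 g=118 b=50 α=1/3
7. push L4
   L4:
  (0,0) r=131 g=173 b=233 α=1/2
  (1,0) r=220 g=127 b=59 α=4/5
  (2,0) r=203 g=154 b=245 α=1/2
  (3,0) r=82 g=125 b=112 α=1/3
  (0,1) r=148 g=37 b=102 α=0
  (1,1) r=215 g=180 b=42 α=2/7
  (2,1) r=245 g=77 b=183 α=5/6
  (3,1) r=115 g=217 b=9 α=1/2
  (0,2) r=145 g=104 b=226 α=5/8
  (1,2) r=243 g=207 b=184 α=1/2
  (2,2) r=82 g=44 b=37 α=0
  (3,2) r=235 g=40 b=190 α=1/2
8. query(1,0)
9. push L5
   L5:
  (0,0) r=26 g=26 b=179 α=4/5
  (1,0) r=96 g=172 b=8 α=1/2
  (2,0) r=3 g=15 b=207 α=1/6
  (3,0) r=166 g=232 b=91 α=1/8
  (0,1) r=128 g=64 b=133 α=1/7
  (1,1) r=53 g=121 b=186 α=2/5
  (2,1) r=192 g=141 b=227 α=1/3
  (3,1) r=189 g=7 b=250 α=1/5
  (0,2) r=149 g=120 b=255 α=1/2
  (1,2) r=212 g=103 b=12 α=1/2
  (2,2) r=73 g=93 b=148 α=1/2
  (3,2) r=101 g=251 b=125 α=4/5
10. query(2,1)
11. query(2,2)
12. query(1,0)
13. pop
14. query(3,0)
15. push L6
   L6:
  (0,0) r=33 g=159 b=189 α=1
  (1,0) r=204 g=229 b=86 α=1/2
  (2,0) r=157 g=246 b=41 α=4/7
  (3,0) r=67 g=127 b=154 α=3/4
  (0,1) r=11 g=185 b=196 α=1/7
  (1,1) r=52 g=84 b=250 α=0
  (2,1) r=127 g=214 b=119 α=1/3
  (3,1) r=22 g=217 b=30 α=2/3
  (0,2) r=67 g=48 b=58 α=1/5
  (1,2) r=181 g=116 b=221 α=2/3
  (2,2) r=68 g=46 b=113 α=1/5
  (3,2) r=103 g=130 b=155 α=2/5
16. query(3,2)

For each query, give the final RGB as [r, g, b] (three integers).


query (1,2) [L1,L2] — begin 0,0,0
after L1 α=0: [0, 0, 0]
after L2 α=7/8: [1351/8, 945/8, 203/2]
= [169, 118, 102]

query (1,0) [L3,L4] — begin 0,0,0
after L3 α=5/7: [295/7, 1235/7, 150]
after L4 α=4/5: [1291/7, 4791/35, 386/5]
rounded: [184, 137, 77]

query (2,1) [L3,L4,L5] — begin 0,0,0
L3 α=1/2: [25/2, 139/2, 57/2]
L4 α=5/6: [825/4, 303/4, 629/4]
L5 α=1/3: [403/2, 195/2, 361/2]
→ [202, 98, 180]

at x=2,y=2 over L3,L4,L5:
after L3 α=1: [19, 96, 97]
after L4 α=0: [19, 96, 97]
after L5 α=1/2: [46, 189/2, 245/2]
rounded: [46, 94, 122]

(1,0) stack=L3,L4,L5; from [0,0,0]:
+L3 (α=5/7) → [295/7, 1235/7, 150]
+L4 (α=4/5) → [1291/7, 4791/35, 386/5]
+L5 (α=1/2) → [1963/14, 10811/70, 213/5]
= [140, 154, 43]

at x=3,y=0 over L3,L4:
+L3 (α=6/7) → [564/7, 12/7, 1098/7]
+L4 (α=1/3) → [1702/21, 899/21, 2980/21]
= [81, 43, 142]

at x=3,y=2 over L3,L4,L6:
+L3 (α=1/3) → [188/3, 118/3, 50/3]
+L4 (α=1/2) → [893/6, 119/3, 310/3]
+L6 (α=2/5) → [261/2, 379/5, 124]
rounded: [130, 76, 124]
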